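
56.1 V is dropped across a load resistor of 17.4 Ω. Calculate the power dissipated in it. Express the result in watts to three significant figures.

181 W

Voltage and resistance are given, so P = V²/R is the one-step route.
P = (56.1 V)² / 17.4 Ω = 180.9 W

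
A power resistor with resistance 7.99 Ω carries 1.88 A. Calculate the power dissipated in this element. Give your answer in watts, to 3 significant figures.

28.2 W

The current through and the resistance of the element are both given; use P = I²R.
P = (1.880 A)² × 7.99 Ω = 28.24 W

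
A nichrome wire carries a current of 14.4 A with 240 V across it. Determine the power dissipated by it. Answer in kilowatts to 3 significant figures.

V and I are known directly — P = V I, no intermediate step needed.
P = 240 V × 14.40 A = 3456 W

3.46 kW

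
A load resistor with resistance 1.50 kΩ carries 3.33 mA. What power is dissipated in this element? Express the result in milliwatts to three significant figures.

Knowing I and R, the power is just I²R — no need to find V first.
P = (0.003330 A)² × 1500 Ω = 0.01663 W

16.6 mW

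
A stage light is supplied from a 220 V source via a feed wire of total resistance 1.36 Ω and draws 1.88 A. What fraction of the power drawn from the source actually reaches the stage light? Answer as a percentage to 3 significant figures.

The feed wire carries the full 1.88 A.
P_line = I² R_line = (1.880)² × 1.36 = 4.807 W
P_source = V I = 220 × 1.880 = 413.6 W; P_load = 408.8 W
η = P_load / P_source = 408.8 / 413.6 = 0.9884

98.8 %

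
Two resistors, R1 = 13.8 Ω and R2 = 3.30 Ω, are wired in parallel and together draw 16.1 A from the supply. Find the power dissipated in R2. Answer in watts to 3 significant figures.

Only the total current is stated, so first find the parallel equivalent to get the voltage across the combination.
1/R_eq = 1/13.8 + 1/3.30 ⇒ R_eq = 2.663 Ω
V = I_total × R_eq = 16.10 × 2.663 = 42.88 V
P_R2 = V² / R2 = (42.88)² / 3.30 = 557.1 W

557 W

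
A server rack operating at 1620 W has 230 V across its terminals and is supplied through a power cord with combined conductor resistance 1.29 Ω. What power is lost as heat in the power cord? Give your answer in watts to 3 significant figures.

The power cord is a series resistance carrying the load current; its dissipation is I²R_line.
I = P / V = 1620 / 230 = 7.043 A through the power cord.
P_line = I² R_line = (7.043)² × 1.29 = 64.00 W

64.0 W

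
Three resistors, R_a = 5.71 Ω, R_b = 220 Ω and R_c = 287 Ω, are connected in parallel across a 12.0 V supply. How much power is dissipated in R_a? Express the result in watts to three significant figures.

25.2 W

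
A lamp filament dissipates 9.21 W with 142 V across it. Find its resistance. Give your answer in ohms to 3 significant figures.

Rearranging the power relation for the two known quantities gives R = V² / P.
R = (142)² / 9.21 = 2189 Ω

2190 Ω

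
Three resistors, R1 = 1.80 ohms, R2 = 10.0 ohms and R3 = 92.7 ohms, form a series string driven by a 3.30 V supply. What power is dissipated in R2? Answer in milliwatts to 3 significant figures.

9.97 mW

Since the resistors are in series they all carry the loop current I = V/R_total; the power in any one is I²R.
R_total = 1.80 + 10.0 + 92.7 = 104.5 Ω
I = V / R_total = 3.30 / 104.5 = 0.03158 A
P_R2 = I² × R2 = (0.03158)² × 10.0 = 0.009972 W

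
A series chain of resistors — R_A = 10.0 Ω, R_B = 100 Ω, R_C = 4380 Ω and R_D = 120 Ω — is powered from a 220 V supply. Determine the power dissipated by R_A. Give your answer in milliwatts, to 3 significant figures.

22.8 mW

The current is common to all series resistors; compute it, then apply P = I²R for the target.
R_total = 10.0 + 100 + 4380 + 120 = 4610 Ω
I = V / R_total = 220 / 4610 = 0.04772 A
P_R_A = I² × R_A = (0.04772)² × 10.0 = 0.02277 W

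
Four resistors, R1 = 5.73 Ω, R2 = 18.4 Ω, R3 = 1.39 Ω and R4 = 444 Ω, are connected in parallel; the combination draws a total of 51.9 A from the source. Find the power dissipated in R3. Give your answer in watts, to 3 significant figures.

Parallel branches share V, not I — compute V via R_eq, then use V²/R for the target branch.
1/R_eq = 1/5.73 + 1/18.4 + 1/1.39 + 1/444 ⇒ R_eq = 1.052 Ω
V = I_total × R_eq = 51.90 × 1.052 = 54.60 V
P_R3 = V² / R3 = (54.60)² / 1.39 = 2145 W

2140 W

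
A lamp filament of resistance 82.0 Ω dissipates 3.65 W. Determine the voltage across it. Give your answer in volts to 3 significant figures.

17.3 V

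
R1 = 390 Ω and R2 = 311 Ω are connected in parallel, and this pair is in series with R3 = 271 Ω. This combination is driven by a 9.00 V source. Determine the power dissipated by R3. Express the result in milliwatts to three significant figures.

Reduce the parallel combination to a single R_p; the circuit then becomes R_p in series with the remaining resistor.
R_p = (390×311)/(390+311) = 173.0 Ω
R_total = R_p + 271 = 173.0 + 271 = 444.0 Ω
I = V / R_total = 9.00 / 444.0 = 0.02027 A
R3 carries the full series current, so P = I²R.
P_R3 = (0.02027)² × 271 = 0.1113 W

111 mW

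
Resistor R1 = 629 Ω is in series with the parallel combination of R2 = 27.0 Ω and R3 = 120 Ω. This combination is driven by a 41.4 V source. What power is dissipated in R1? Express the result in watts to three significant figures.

2.54 W

Replace R2 and R3 with their parallel equivalent so the circuit becomes R1 in series with R_p.
R_p = (27.0×120)/(27.0+120) = 22.04 Ω
R_total = 629 + 22.04 = 651.0 Ω
I = V / R_total = 41.4 / 651.0 = 0.06359 A
The full supply current passes through R1: P = I²R.
P_R1 = (0.06359)² × 629 = 2.544 W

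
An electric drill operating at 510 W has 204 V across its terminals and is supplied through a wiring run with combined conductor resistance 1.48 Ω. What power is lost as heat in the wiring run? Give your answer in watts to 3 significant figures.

9.25 W

The wiring run is a series resistance carrying the load current; its dissipation is I²R_line.
I = P / V = 510 / 204 = 2.500 A through the wiring run.
P_line = I² R_line = (2.500)² × 1.48 = 9.250 W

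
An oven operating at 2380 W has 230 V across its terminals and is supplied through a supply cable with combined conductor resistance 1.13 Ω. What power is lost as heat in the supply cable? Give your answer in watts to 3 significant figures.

The supply cable is a series resistance carrying the load current; its dissipation is I²R_line.
I = P / V = 2380 / 230 = 10.35 A through the supply cable.
P_line = I² R_line = (10.35)² × 1.13 = 121.0 W

121 W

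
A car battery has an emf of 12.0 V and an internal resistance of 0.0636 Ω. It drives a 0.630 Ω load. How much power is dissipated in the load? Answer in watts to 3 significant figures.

Find the circuit current first, then P = I²R for the load (series elements share I).
I = ε / (r + R) = 12.0 / (0.0636 + 0.630) = 17.30 A
P_load = I² R = (17.30)² × 0.630 = 188.6 W

189 W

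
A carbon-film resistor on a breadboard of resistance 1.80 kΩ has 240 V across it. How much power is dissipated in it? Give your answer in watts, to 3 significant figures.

32.0 W

Voltage and resistance are given, so P = V²/R is the one-step route.
P = (240 V)² / 1800 Ω = 32.00 W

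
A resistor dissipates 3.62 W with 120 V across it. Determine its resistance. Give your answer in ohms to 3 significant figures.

3980 Ω

Rearranging the power relation for the two known quantities gives R = V² / P.
R = (120)² / 3.62 = 3978 Ω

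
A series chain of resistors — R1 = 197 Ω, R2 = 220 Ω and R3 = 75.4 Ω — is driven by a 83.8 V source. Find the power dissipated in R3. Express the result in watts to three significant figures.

2.18 W

The current is common to all series resistors; compute it, then apply P = I²R for the target.
R_total = 197 + 220 + 75.4 = 492.4 Ω
I = V / R_total = 83.8 / 492.4 = 0.1702 A
P_R3 = I² × R3 = (0.1702)² × 75.4 = 2.184 W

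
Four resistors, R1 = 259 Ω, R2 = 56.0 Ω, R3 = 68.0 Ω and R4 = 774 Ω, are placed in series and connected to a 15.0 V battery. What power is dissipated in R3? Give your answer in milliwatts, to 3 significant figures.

11.4 mW

Series elements share the same current, so find I first, then use P = I²R.
R_total = 259 + 56.0 + 68.0 + 774 = 1157 Ω
I = V / R_total = 15.0 / 1157 = 0.01296 A
P_R3 = I² × R3 = (0.01296)² × 68.0 = 0.01143 W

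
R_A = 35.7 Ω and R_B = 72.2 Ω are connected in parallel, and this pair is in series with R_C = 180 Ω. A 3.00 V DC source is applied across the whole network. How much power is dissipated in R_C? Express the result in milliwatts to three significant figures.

First find R_p for the parallel pair, then treat R_p + R_C as a series loop.
R_p = (35.7×72.2)/(35.7+72.2) = 23.89 Ω
R_total = R_p + 180 = 23.89 + 180 = 203.9 Ω
I = V / R_total = 3.00 / 203.9 = 0.01471 A
All the supply current flows through R_C; use P = I²R_C.
P_R_C = (0.01471)² × 180 = 0.03897 W

39.0 mW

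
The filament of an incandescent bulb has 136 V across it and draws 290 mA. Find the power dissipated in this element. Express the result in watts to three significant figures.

Since both terminal voltage and current are stated, P = V I gives the power in one step.
P = 136 V × 0.2900 A = 39.44 W

39.4 W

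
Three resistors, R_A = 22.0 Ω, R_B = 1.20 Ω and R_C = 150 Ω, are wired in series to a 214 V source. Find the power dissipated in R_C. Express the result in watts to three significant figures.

Every series element carries the same I. Get I from the total resistance, then P = I² × R_C.
R_total = 22.0 + 1.20 + 150 = 173.2 Ω
I = V / R_total = 214 / 173.2 = 1.236 A
P_R_C = I² × R_C = (1.236)² × 150 = 229.0 W

229 W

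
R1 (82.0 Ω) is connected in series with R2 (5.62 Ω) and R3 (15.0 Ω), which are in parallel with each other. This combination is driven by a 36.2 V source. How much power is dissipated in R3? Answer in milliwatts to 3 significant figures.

Reduce the parallel pair to R_p first; the network is then a simple series string.
R_p = (5.62×15.0)/(5.62+15.0) = 4.088 Ω
R_total = 82.0 + 4.088 = 86.09 Ω
I = V / R_total = 36.2 / 86.09 = 0.4205 A
Voltage across the parallel pair: V_p = I × R_p = 0.4205 × 4.088 = 1.719 V
With V_p across R3, its power is V_p²/R3.
P_R3 = (1.719)² / 15.0 = 0.1970 W

197 mW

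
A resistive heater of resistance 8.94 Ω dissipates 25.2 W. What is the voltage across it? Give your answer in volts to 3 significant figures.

Inverting the appropriate power form: V = √(P R).
V = √(25.2 × 8.94) = 15.01 V

15.0 V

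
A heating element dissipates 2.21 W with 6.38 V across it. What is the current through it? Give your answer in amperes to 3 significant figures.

0.346 A

Inverting the appropriate power form: I = P / V.
I = 2.21 / 6.38 = 0.3464 A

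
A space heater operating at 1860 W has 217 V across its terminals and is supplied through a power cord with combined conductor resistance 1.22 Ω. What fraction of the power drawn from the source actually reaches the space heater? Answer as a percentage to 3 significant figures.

I = P / V = 1860 / 217 = 8.571 A through the power cord.
P_line = I² R_line = (8.571)² × 1.22 = 89.63 W
P_source = P_load + P_line = 1860 + 89.63 = 1950 W
η = P_load / P_source = 1860 / 1950 = 0.9540

95.4 %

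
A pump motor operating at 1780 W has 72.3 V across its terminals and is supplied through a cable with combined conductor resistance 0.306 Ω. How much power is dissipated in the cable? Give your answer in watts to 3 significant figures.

Line loss is just I²R for the cable — we know both I and R_line directly.
I = P / V = 1780 / 72.3 = 24.62 A through the cable.
P_line = I² R_line = (24.62)² × 0.306 = 185.5 W

185 W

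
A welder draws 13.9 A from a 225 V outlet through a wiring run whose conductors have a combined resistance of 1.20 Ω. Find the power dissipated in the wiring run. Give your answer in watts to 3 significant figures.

Only the current and the line resistance are needed for the I²R loss.
The wiring run carries the full 13.9 A.
P_line = I² R_line = (13.90)² × 1.20 = 231.9 W

232 W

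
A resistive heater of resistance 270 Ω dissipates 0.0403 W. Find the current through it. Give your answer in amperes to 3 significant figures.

0.0122 A

Inverting the appropriate power form: I = √(P / R).
I = √(0.0403 / 270) = 0.01222 A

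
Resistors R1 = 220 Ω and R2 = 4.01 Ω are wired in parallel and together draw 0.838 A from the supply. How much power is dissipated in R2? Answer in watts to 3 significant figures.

2.72 W

Parallel branches share V, not I — compute V via R_eq, then use V²/R for the target branch.
1/R_eq = 1/220 + 1/4.01 ⇒ R_eq = 3.938 Ω
V = I_total × R_eq = 0.8380 × 3.938 = 3.300 V
P_R2 = V² / R2 = (3.300)² / 4.01 = 2.716 W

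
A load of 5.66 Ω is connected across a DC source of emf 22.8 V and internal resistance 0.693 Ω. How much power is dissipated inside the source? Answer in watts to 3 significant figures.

The internal resistance carries the same current as the load; P_int = I²r.
I = ε / (r + R) = 22.8 / (0.693 + 5.66) = 3.589 A
P_int = I² r = (3.589)² × 0.693 = 8.926 W

8.93 W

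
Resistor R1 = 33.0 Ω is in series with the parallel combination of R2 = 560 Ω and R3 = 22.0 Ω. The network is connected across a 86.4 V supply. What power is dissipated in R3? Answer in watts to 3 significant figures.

Reduce the parallel pair to R_p first; the network is then a simple series string.
R_p = (560×22.0)/(560+22.0) = 21.17 Ω
R_total = 33.0 + 21.17 = 54.17 Ω
I = V / R_total = 86.4 / 54.17 = 1.595 A
Voltage across the parallel pair: V_p = I × R_p = 1.595 × 21.17 = 33.76 V
R3 sees V_p directly, so P = V_p² / R3.
P_R3 = (33.76)² / 22.0 = 51.82 W

51.8 W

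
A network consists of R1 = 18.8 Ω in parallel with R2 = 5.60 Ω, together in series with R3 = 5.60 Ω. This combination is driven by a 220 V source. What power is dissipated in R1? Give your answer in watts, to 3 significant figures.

Collapse the R1‖R2 pair into one equivalent R_p; then R_p and R3 form a series string.
R_p = (18.8×5.60)/(18.8+5.60) = 4.315 Ω
R_total = R_p + 5.60 = 4.315 + 5.60 = 9.915 Ω
I = V / R_total = 220 / 9.915 = 22.19 A
Voltage across the parallel pair: V_p = I × R_p = 22.19 × 4.315 = 95.74 V
R1 has V_p across it, so P = V_p²/R1.
P_R1 = (95.74)² / 18.8 = 487.6 W

488 W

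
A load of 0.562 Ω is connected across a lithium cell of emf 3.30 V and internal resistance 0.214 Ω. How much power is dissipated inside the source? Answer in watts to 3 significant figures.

3.87 W

Internal loss is I²r, with I set by the total series resistance r+R.
I = ε / (r + R) = 3.30 / (0.214 + 0.562) = 4.253 A
P_int = I² r = (4.253)² × 0.214 = 3.870 W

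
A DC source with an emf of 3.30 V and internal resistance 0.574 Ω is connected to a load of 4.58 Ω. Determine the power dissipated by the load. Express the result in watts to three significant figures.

1.88 W

The internal resistance and the load are in series, so the same I flows through both; get I from ε/(r+R), then I²R for the load.
I = ε / (r + R) = 3.30 / (0.574 + 4.58) = 0.6403 A
P_load = I² R = (0.6403)² × 4.58 = 1.878 W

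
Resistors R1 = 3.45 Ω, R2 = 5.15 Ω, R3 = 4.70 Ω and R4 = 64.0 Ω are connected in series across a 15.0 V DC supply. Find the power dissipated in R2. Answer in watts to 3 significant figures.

The current is common to all series resistors; compute it, then apply P = I²R for the target.
R_total = 3.45 + 5.15 + 4.70 + 64.0 = 77.30 Ω
I = V / R_total = 15.0 / 77.30 = 0.1940 A
P_R2 = I² × R2 = (0.1940)² × 5.15 = 0.1939 W

0.194 W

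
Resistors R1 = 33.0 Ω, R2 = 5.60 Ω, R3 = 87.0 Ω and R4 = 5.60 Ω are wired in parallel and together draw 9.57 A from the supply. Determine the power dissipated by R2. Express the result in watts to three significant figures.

Only the total current is stated, so first find the parallel equivalent to get the voltage across the combination.
1/R_eq = 1/33.0 + 1/5.60 + 1/87.0 + 1/5.60 ⇒ R_eq = 2.507 Ω
V = I_total × R_eq = 9.570 × 2.507 = 23.99 V
P_R2 = V² / R2 = (23.99)² / 5.60 = 102.8 W

103 W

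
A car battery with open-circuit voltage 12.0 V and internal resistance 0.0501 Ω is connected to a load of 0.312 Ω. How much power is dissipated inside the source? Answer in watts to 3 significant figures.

55.0 W

Internal loss is I²r, with I set by the total series resistance r+R.
I = ε / (r + R) = 12.0 / (0.0501 + 0.312) = 33.14 A
P_int = I² r = (33.14)² × 0.0501 = 55.02 W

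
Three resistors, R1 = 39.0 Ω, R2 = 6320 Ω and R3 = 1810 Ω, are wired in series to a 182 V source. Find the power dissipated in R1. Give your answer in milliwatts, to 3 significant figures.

19.4 mW

Since the resistors are in series they all carry the loop current I = V/R_total; the power in any one is I²R.
R_total = 39.0 + 6320 + 1810 = 8169 Ω
I = V / R_total = 182 / 8169 = 0.02228 A
P_R1 = I² × R1 = (0.02228)² × 39.0 = 0.01936 W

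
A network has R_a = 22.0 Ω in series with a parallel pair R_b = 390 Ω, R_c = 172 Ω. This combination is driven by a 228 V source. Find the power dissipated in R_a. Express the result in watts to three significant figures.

57.2 W

Reduce the parallel pair to R_p first; the network is then a simple series string.
R_p = (390×172)/(390+172) = 119.4 Ω
R_total = 22.0 + 119.4 = 141.4 Ω
I = V / R_total = 228 / 141.4 = 1.613 A
R_a carries the full series current, so P = I²R.
P_R_a = (1.613)² × 22.0 = 57.23 W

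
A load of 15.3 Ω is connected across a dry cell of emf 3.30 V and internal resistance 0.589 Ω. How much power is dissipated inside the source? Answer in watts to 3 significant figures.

r is in series with the load, so it carries the full circuit current — the loss in it is I²r.
I = ε / (r + R) = 3.30 / (0.589 + 15.3) = 0.2077 A
P_int = I² r = (0.2077)² × 0.589 = 0.02541 W

0.0254 W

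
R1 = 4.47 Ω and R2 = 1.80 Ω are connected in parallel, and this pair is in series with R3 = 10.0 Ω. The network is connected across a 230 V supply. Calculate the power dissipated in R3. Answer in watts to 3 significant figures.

4160 W

Combine R1 and R2 into their parallel equivalent first, reducing the network to two series resistors.
R_p = (4.47×1.80)/(4.47+1.80) = 1.283 Ω
R_total = R_p + 10.0 = 1.283 + 10.0 = 11.28 Ω
I = V / R_total = 230 / 11.28 = 20.38 A
R3 is the series element, so its power is I²R.
P_R3 = (20.38)² × 10.0 = 4155 W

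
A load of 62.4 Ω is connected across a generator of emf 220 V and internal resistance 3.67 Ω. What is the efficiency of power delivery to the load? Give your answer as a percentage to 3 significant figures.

94.4 %

The source delivers εI, of which I²R reaches the load and I²r is lost; since I is common, η = R/(R+r).
η = R / (R + r) = 62.4 / (62.4 + 3.67) = 0.9445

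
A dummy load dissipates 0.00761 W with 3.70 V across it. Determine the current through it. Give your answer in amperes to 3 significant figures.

0.00206 A

Rearranging the power relation for the two known quantities gives I = P / V.
I = 0.00761 / 3.70 = 0.002057 A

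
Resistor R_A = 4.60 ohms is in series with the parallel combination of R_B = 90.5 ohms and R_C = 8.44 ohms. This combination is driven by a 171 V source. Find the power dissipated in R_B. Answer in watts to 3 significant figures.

127 W

Reduce the parallel pair to R_p first; the network is then a simple series string.
R_p = (90.5×8.44)/(90.5+8.44) = 7.720 Ω
R_total = 4.60 + 7.720 = 12.32 Ω
I = V / R_total = 171 / 12.32 = 13.88 A
Voltage across the parallel pair: V_p = I × R_p = 13.88 × 7.720 = 107.2 V
R_B is across V_p, so use P = V²/R for that branch.
P_R_B = (107.2)² / 90.5 = 126.9 W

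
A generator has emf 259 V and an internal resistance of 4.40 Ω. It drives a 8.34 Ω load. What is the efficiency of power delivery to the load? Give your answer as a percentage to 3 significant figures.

65.5 %

Both r and R carry the same current, so the power split is just the resistance split: η = R/(R+r).
η = R / (R + r) = 8.34 / (8.34 + 4.40) = 0.6546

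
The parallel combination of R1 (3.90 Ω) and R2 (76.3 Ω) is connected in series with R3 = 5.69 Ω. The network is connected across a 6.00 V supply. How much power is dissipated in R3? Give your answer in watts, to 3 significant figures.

2.32 W

Collapse the R1‖R2 pair into one equivalent R_p; then R_p and R3 form a series string.
R_p = (3.90×76.3)/(3.90+76.3) = 3.710 Ω
R_total = R_p + 5.69 = 3.710 + 5.69 = 9.400 Ω
I = V / R_total = 6.00 / 9.400 = 0.6383 A
R3 carries the full series current, so P = I²R.
P_R3 = (0.6383)² × 5.69 = 2.318 W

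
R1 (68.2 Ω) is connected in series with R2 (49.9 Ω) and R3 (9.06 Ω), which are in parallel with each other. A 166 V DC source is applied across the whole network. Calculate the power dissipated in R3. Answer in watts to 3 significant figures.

Collapse R2‖R3 to a single equivalent, reducing the network to two series elements.
R_p = (49.9×9.06)/(49.9+9.06) = 7.668 Ω
R_total = 68.2 + 7.668 = 75.87 Ω
I = V / R_total = 166 / 75.87 = 2.188 A
Voltage across the parallel pair: V_p = I × R_p = 2.188 × 7.668 = 16.78 V
R3 sees V_p directly, so P = V_p² / R3.
P_R3 = (16.78)² / 9.06 = 31.07 W

31.1 W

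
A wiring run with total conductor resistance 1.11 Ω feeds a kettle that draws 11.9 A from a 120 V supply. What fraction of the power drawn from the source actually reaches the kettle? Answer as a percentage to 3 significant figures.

The wiring run carries the full 11.9 A.
P_line = I² R_line = (11.90)² × 1.11 = 157.2 W
P_source = V I = 120 × 11.90 = 1428 W; P_load = 1271 W
η = P_load / P_source = 1271 / 1428 = 0.8899

89.0 %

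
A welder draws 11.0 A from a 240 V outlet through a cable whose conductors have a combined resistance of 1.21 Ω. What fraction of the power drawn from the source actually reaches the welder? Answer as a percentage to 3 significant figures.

94.5 %

The cable carries the full 11.0 A.
P_line = I² R_line = (11.00)² × 1.21 = 146.4 W
P_source = V I = 240 × 11.00 = 2640 W; P_load = 2494 W
η = P_load / P_source = 2494 / 2640 = 0.9445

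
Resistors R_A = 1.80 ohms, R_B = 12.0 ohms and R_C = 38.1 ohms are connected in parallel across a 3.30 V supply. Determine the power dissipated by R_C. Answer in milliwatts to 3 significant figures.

286 mW

Each parallel branch sees the full supply voltage, so P = V²/R applies directly to the target branch.
P_R_C = V² / R_C = (3.30)² / 38.1 Ω = 0.2858 W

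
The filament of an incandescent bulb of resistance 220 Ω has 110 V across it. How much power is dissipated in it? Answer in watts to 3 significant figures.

With V across and R both known, P = V²/R gives the dissipation directly.
P = (110 V)² / 220 Ω = 55.00 W

55.0 W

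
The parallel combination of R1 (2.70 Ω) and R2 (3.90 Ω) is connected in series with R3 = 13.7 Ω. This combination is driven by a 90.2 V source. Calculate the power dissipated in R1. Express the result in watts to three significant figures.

Combine R1 and R2 into their parallel equivalent first, reducing the network to two series resistors.
R_p = (2.70×3.90)/(2.70+3.90) = 1.595 Ω
R_total = R_p + 13.7 = 1.595 + 13.7 = 15.30 Ω
I = V / R_total = 90.2 / 15.30 = 5.897 A
Voltage across the parallel pair: V_p = I × R_p = 5.897 × 1.595 = 9.409 V
Use P = V²/R for R1 with V = V_p.
P_R1 = (9.409)² / 2.70 = 32.79 W

32.8 W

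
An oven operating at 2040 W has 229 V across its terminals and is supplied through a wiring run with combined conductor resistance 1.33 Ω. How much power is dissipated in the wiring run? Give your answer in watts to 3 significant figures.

106 W

The wiring run is a series resistance carrying the load current; its dissipation is I²R_line.
I = P / V = 2040 / 229 = 8.908 A through the wiring run.
P_line = I² R_line = (8.908)² × 1.33 = 105.5 W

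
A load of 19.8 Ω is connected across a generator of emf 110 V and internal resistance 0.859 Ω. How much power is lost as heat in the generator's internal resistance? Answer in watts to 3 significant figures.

The source's internal resistance is just another series element carrying I; its dissipation is I²r.
I = ε / (r + R) = 110 / (0.859 + 19.8) = 5.325 A
P_int = I² r = (5.325)² × 0.859 = 24.35 W

24.4 W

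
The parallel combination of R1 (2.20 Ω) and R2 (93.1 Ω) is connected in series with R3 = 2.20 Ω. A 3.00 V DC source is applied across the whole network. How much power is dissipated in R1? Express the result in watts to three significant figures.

0.999 W

Collapse the R1‖R2 pair into one equivalent R_p; then R_p and R3 form a series string.
R_p = (2.20×93.1)/(2.20+93.1) = 2.149 Ω
R_total = R_p + 2.20 = 2.149 + 2.20 = 4.349 Ω
I = V / R_total = 3.00 / 4.349 = 0.6898 A
Voltage across the parallel pair: V_p = I × R_p = 0.6898 × 2.149 = 1.482 V
R1 has V_p across it, so P = V_p²/R1.
P_R1 = (1.482)² / 2.20 = 0.9990 W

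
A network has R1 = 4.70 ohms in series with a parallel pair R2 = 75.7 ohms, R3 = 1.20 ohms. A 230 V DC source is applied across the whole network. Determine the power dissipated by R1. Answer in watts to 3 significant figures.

7190 W

Collapse R2‖R3 to a single equivalent, reducing the network to two series elements.
R_p = (75.7×1.20)/(75.7+1.20) = 1.181 Ω
R_total = 4.70 + 1.181 = 5.881 Ω
I = V / R_total = 230 / 5.881 = 39.11 A
All the current flows through R1; use P = I²R.
P_R1 = (39.11)² × 4.70 = 7188 W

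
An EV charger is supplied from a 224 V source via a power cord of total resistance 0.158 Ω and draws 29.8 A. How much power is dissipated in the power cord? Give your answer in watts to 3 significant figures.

The power cord is a series resistance carrying the load current; its dissipation is I²R_line.
The power cord carries the full 29.8 A.
P_line = I² R_line = (29.80)² × 0.158 = 140.3 W

140 W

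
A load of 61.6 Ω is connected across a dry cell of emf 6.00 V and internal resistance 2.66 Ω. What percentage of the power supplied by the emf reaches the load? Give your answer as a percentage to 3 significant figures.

The source delivers εI, of which I²R reaches the load and I²r is lost; since I is common, η = R/(R+r).
η = R / (R + r) = 61.6 / (61.6 + 2.66) = 0.9586

95.9 %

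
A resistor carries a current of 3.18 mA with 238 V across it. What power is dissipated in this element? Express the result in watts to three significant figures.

Both the voltage across and the current through the element are known, so P = V I applies directly.
P = 238 V × 0.003180 A = 0.7568 W

0.757 W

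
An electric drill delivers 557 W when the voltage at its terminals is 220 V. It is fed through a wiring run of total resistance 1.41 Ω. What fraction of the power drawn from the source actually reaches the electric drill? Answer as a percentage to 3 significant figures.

98.4 %

I = P / V = 557 / 220 = 2.532 A through the wiring run.
P_line = I² R_line = (2.532)² × 1.41 = 9.038 W
P_source = P_load + P_line = 557.0 + 9.038 = 566.0 W
η = P_load / P_source = 557.0 / 566.0 = 0.9840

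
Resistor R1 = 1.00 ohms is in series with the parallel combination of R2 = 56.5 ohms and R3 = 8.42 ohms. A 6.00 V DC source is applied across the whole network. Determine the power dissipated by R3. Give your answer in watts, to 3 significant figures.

First combine the parallel branches into one equivalent R_p, then R1 + R_p is a series pair.
R_p = (56.5×8.42)/(56.5+8.42) = 7.328 Ω
R_total = 1.00 + 7.328 = 8.328 Ω
I = V / R_total = 6.00 / 8.328 = 0.7205 A
Voltage across the parallel pair: V_p = I × R_p = 0.7205 × 7.328 = 5.280 V
R3 is across V_p, so use P = V²/R for that branch.
P_R3 = (5.280)² / 8.42 = 3.310 W

3.31 W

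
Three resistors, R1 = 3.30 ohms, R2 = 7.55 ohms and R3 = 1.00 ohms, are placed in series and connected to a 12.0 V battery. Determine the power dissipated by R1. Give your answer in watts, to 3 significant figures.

The current is common to all series resistors; compute it, then apply P = I²R for the target.
R_total = 3.30 + 7.55 + 1.00 = 11.85 Ω
I = V / R_total = 12.0 / 11.85 = 1.013 A
P_R1 = I² × R1 = (1.013)² × 3.30 = 3.384 W

3.38 W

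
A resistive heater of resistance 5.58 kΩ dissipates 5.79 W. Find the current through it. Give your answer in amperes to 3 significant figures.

0.0322 A

The two known quantities fix the third via I = √(P / R).
I = √(5.79 / 5580) = 0.03221 A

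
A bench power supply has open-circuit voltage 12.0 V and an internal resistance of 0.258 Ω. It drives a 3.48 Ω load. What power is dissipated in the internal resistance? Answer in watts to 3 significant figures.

2.66 W

r is in series with the load, so it carries the full circuit current — the loss in it is I²r.
I = ε / (r + R) = 12.0 / (0.258 + 3.48) = 3.210 A
P_int = I² r = (3.210)² × 0.258 = 2.659 W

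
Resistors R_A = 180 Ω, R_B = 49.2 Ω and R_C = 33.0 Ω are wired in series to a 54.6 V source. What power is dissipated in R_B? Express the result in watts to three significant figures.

Since the resistors are in series they all carry the loop current I = V/R_total; the power in any one is I²R.
R_total = 180 + 49.2 + 33.0 = 262.2 Ω
I = V / R_total = 54.6 / 262.2 = 0.2082 A
P_R_B = I² × R_B = (0.2082)² × 49.2 = 2.133 W

2.13 W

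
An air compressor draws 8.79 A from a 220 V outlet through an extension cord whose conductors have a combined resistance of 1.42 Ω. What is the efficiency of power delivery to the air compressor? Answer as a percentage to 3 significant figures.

94.3 %

The extension cord carries the full 8.79 A.
P_line = I² R_line = (8.790)² × 1.42 = 109.7 W
P_source = V I = 220 × 8.790 = 1934 W; P_load = 1824 W
η = P_load / P_source = 1824 / 1934 = 0.9433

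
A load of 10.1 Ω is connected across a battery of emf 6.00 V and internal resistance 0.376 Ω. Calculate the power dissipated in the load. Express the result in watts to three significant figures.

Load and internal resistance form a series loop — compute the loop current, then the load power via I²R.
I = ε / (r + R) = 6.00 / (0.376 + 10.1) = 0.5727 A
P_load = I² R = (0.5727)² × 10.1 = 3.313 W

3.31 W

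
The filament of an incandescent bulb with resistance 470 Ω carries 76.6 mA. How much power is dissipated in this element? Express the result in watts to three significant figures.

2.76 W

The current through and the resistance of the element are both given; use P = I²R.
P = (0.07660 A)² × 470 Ω = 2.758 W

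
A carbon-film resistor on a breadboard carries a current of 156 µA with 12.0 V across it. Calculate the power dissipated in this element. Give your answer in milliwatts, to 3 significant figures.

Both the voltage across and the current through the element are known, so P = V I applies directly.
P = 12.0 V × 0.0001560 A = 0.001872 W

1.87 mW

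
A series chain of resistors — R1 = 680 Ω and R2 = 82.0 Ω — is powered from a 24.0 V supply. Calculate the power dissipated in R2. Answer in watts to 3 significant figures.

0.0813 W

The current is common to all series resistors; compute it, then apply P = I²R for the target.
R_total = 680 + 82.0 = 762.0 Ω
I = V / R_total = 24.0 / 762.0 = 0.03150 A
P_R2 = I² × R2 = (0.03150)² × 82.0 = 0.08134 W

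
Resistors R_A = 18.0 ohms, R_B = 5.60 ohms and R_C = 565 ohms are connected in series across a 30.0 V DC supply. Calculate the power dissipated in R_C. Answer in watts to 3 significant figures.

Series elements share the same current, so find I first, then use P = I²R.
R_total = 18.0 + 5.60 + 565 = 588.6 Ω
I = V / R_total = 30.0 / 588.6 = 0.05097 A
P_R_C = I² × R_C = (0.05097)² × 565 = 1.468 W

1.47 W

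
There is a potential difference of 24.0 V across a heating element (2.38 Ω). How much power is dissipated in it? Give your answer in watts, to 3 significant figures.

Voltage and resistance are given, so P = V²/R is the one-step route.
P = (24.0 V)² / 2.38 Ω = 242.0 W

242 W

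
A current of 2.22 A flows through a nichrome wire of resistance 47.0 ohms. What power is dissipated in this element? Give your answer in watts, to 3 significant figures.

232 W

Current and resistance are given, so P = I²R is the direct form.
P = (2.220 A)² × 47.0 Ω = 231.6 W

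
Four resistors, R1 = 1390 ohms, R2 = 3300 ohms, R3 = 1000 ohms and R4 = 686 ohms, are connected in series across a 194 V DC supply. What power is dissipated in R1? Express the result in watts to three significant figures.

1.29 W

Every series element carries the same I. Get I from the total resistance, then P = I² × R1.
R_total = 1390 + 3300 + 1000 + 686 = 6376 Ω
I = V / R_total = 194 / 6376 = 0.03043 A
P_R1 = I² × R1 = (0.03043)² × 1390 = 1.287 W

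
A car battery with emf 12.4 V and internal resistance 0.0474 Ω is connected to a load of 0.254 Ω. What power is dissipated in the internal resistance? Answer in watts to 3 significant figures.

Internal loss is I²r, with I set by the total series resistance r+R.
I = ε / (r + R) = 12.4 / (0.0474 + 0.254) = 41.14 A
P_int = I² r = (41.14)² × 0.0474 = 80.23 W

80.2 W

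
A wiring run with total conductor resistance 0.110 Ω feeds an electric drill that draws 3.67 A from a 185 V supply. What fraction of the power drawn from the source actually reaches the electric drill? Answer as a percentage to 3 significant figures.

The wiring run carries the full 3.67 A.
P_line = I² R_line = (3.670)² × 0.110 = 1.482 W
P_source = V I = 185 × 3.670 = 678.9 W; P_load = 677.5 W
η = P_load / P_source = 677.5 / 678.9 = 0.9978

99.8 %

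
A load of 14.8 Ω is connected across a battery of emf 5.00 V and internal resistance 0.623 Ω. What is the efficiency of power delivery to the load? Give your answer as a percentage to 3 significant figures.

Both r and R carry the same current, so the power split is just the resistance split: η = R/(R+r).
η = R / (R + r) = 14.8 / (14.8 + 0.623) = 0.9596

96.0 %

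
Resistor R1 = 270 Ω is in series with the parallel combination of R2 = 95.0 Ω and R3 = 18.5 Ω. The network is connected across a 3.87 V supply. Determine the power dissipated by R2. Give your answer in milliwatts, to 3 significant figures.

0.464 mW

Collapse R2‖R3 to a single equivalent, reducing the network to two series elements.
R_p = (95.0×18.5)/(95.0+18.5) = 15.48 Ω
R_total = 270 + 15.48 = 285.5 Ω
I = V / R_total = 3.87 / 285.5 = 0.01356 A
Voltage across the parallel pair: V_p = I × R_p = 0.01356 × 15.48 = 0.2099 V
R2 is across V_p, so use P = V²/R for that branch.
P_R2 = (0.2099)² / 95.0 = 0.0004638 W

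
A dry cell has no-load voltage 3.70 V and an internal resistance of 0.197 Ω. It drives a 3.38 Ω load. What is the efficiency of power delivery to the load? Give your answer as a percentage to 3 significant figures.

Both r and R carry the same current, so the power split is just the resistance split: η = R/(R+r).
η = R / (R + r) = 3.38 / (3.38 + 0.197) = 0.9449

94.5 %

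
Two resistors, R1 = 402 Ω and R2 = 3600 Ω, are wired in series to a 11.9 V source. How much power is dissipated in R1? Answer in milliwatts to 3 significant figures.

Every series element carries the same I. Get I from the total resistance, then P = I² × R1.
R_total = 402 + 3600 = 4002 Ω
I = V / R_total = 11.9 / 4002 = 0.002974 A
P_R1 = I² × R1 = (0.002974)² × 402 = 0.003554 W

3.55 mW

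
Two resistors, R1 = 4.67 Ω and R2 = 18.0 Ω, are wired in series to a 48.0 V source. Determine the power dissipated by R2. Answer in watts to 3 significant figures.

80.7 W

The current is common to all series resistors; compute it, then apply P = I²R for the target.
R_total = 4.67 + 18.0 = 22.67 Ω
I = V / R_total = 48.0 / 22.67 = 2.117 A
P_R2 = I² × R2 = (2.117)² × 18.0 = 80.70 W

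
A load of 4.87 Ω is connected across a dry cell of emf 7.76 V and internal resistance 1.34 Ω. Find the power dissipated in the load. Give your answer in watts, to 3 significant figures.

The internal resistance and the load are in series, so the same I flows through both; get I from ε/(r+R), then I²R for the load.
I = ε / (r + R) = 7.76 / (1.34 + 4.87) = 1.250 A
P_load = I² R = (1.250)² × 4.87 = 7.604 W

7.60 W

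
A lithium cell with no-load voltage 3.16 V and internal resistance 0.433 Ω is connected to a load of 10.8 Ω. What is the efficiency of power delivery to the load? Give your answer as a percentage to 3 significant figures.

96.1 %

Both r and R carry the same current, so the power split is just the resistance split: η = R/(R+r).
η = R / (R + r) = 10.8 / (10.8 + 0.433) = 0.9615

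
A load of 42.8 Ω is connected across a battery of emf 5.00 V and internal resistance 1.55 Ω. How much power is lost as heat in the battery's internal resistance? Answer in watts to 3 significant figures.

0.0197 W

Internal loss is I²r, with I set by the total series resistance r+R.
I = ε / (r + R) = 5.00 / (1.55 + 42.8) = 0.1127 A
P_int = I² r = (0.1127)² × 1.55 = 0.01970 W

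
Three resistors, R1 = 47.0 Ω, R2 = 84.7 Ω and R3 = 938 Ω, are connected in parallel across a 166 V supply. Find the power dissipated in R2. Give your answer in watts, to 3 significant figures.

325 W

Each parallel branch sees the full supply voltage, so P = V²/R applies directly to the target branch.
P_R2 = V² / R2 = (166)² / 84.7 Ω = 325.3 W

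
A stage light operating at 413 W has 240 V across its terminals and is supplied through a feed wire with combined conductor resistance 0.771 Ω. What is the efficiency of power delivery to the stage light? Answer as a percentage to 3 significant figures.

99.5 %

I = P / V = 413 / 240 = 1.721 A through the feed wire.
P_line = I² R_line = (1.721)² × 0.771 = 2.283 W
P_source = P_load + P_line = 413.0 + 2.283 = 415.3 W
η = P_load / P_source = 413.0 / 415.3 = 0.9945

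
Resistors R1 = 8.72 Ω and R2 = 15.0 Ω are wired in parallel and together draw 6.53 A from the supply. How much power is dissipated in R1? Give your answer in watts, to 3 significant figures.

Only the total current is stated, so first find the parallel equivalent to get the voltage across the combination.
1/R_eq = 1/8.72 + 1/15.0 ⇒ R_eq = 5.514 Ω
V = I_total × R_eq = 6.530 × 5.514 = 36.01 V
P_R1 = V² / R1 = (36.01)² / 8.72 = 148.7 W

149 W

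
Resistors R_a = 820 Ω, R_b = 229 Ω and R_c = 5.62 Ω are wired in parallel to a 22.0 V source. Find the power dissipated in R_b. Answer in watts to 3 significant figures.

Parallel branches share the same voltage; P = V²/R gives the branch power in one step.
P_R_b = V² / R_b = (22.0)² / 229 Ω = 2.114 W

2.11 W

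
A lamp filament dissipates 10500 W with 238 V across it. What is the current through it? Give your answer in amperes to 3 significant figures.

44.1 A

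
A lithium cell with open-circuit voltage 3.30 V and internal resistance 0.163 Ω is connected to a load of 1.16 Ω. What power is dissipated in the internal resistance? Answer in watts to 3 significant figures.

1.01 W

r is in series with the load, so it carries the full circuit current — the loss in it is I²r.
I = ε / (r + R) = 3.30 / (0.163 + 1.16) = 2.494 A
P_int = I² r = (2.494)² × 0.163 = 1.014 W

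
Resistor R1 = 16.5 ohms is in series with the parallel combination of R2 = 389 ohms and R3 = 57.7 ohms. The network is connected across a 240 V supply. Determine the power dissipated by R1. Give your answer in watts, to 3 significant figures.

Reduce the parallel pair to R_p first; the network is then a simple series string.
R_p = (389×57.7)/(389+57.7) = 50.25 Ω
R_total = 16.5 + 50.25 = 66.75 Ω
I = V / R_total = 240 / 66.75 = 3.596 A
R1 carries the full series current, so P = I²R.
P_R1 = (3.596)² × 16.5 = 213.3 W

213 W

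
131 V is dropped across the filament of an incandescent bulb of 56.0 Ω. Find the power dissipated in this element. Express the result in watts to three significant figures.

With V across and R both known, P = V²/R gives the dissipation directly.
P = (131 V)² / 56.0 Ω = 306.4 W

306 W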